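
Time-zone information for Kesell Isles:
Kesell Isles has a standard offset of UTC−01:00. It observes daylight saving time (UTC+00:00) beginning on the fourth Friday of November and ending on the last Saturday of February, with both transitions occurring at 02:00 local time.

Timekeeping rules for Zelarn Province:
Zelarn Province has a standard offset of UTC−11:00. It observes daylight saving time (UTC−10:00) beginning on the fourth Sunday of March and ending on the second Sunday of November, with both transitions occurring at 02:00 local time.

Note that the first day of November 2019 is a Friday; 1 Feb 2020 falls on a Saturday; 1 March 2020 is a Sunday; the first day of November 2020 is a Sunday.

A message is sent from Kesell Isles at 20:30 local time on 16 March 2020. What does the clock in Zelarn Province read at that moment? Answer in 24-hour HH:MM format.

1 November 2019 is a Friday, so the first Friday is November 1 and the fourth is November 22.
1 February 2020 is a Saturday, so Saturdays fall on 1, 8, 15, 22, 29; the last is February 29.
16 March 2020 does not fall between 22 November 2019 and 29 February 2020, so daylight saving is not in effect and Kesell Isles is at UTC−01:00.
20:30 Kesell Isles + 1h = 21:30 UTC.
1 March 2020 is a Sunday, so the first Sunday is March 1 and the fourth is March 22.
1 November 2020 is a Sunday, so the first Sunday is November 1 and the second is November 8.
At the standard offset (UTC−11:00), 21:30 UTC − 11h = 10:30 Zelarn Province standard time.
The standard-time date in Zelarn Province, 16 March 2020, is outside the daylight-saving period (22 March – 8 November), so Zelarn Province is on standard time, UTC−11:00.
21:30 UTC − 11h = 10:30 Zelarn Province.

10:30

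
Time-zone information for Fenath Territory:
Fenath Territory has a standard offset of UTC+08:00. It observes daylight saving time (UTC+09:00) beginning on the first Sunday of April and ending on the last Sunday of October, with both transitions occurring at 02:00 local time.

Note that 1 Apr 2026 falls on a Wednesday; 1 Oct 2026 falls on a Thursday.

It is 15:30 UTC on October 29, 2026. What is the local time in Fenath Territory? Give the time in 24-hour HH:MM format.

23:30

1 April 2026 is a Wednesday, so the first Sunday is April 5.
1 October 2026 is a Thursday, so Sundays fall on 4, 11, 18, 25; the last is October 25.
At the standard offset (UTC+08:00), 15:30 UTC + 8h = 23:30 Fenath Territory standard time.
The standard-time date in Fenath Territory, October 29, 2026, does not fall between 5 April and 25 October, so daylight saving is not in effect and Fenath Territory is at UTC+08:00.
15:30 UTC + 8h = 23:30 local.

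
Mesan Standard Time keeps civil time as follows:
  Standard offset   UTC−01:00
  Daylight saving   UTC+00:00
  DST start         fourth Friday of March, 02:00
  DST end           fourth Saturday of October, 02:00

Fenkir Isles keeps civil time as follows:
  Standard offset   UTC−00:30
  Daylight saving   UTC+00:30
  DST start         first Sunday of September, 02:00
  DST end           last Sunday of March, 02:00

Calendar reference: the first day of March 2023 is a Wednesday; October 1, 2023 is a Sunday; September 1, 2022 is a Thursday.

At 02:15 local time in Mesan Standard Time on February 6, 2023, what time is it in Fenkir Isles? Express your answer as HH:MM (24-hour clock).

03:45

1 March 2023 is a Wednesday, so the first Friday is March 3 and the fourth is March 24.
1 October 2023 is a Sunday, so the first Saturday is October 7 and the fourth is October 28.
Daylight saving runs 24 March – 28 October; February 6, 2023 is outside that window, so Mesan Standard Time is on standard time at UTC−01:00.
02:15 Mesan Standard Time + 1h = 03:15 UTC.
1 September 2022 is a Thursday, so the first Sunday is September 4.
1 March 2023 is a Wednesday, so Sundays fall on 5, 12, 19, 26; the last is March 26.
At the standard offset (UTC−00:30), 03:15 UTC − 0h30m = 02:45 Fenkir Isles standard time.
The standard-time date in Fenkir Isles, February 6, 2023, lies within the daylight-saving period (4 September 2022 – 26 March 2023), so Fenkir Isles is on daylight time, UTC+00:30.
03:15 UTC + 0h30m = 03:45 Fenkir Isles.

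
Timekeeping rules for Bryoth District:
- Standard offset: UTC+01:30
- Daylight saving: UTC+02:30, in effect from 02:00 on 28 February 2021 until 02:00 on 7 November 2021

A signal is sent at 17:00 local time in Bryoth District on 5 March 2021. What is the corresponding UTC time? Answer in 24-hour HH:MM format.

5 March 2021 lies within the daylight-saving period (28 February – 7 November), so Bryoth District is on daylight time, UTC+02:30.
17:00 local − 2h30m = 14:30 UTC.

14:30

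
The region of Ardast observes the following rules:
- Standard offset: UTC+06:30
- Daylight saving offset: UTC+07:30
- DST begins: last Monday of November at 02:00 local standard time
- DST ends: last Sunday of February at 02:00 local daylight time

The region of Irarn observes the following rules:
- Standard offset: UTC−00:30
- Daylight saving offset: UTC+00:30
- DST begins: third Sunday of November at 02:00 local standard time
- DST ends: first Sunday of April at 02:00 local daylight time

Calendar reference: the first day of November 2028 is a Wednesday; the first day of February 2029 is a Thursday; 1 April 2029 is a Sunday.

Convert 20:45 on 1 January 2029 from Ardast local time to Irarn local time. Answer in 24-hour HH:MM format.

13:45

1 November 2028 is a Wednesday, so Mondays fall on 6, 13, 20, 27; the last is November 27.
1 February 2029 is a Thursday, so Sundays fall on 4, 11, 18, 25; the last is February 25.
Daylight saving runs 27 November 2028 – 25 February 2029; 1 January 2029 is inside that window, so Ardast is at UTC+07:30.
20:45 Ardast − 7h30m = 13:15 UTC.
1 November 2028 is a Wednesday, so the first Sunday is November 5 and the third is November 19.
1 April 2029 is a Sunday, so the first Sunday is April 1.
At the standard offset (UTC−00:30), 13:15 UTC − 0h30m = 12:45 Irarn standard time.
The standard-time date in Irarn, 1 January 2029, falls between 19 November 2028 and 1 April 2029, so daylight saving is in effect and Irarn is at UTC+00:30.
13:15 UTC + 0h30m = 13:45 Irarn.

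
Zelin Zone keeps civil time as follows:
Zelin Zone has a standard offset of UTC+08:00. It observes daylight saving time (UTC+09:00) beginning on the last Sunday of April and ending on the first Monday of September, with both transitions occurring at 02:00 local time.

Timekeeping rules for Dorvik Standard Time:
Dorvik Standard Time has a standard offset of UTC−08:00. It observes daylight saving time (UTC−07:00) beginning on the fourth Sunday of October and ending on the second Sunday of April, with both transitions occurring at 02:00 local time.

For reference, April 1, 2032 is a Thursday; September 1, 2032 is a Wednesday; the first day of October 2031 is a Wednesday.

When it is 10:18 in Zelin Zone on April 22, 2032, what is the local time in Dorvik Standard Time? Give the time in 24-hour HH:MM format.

1 April 2032 is a Thursday, so Sundays fall on 4, 11, 18, 25; the last is April 25.
1 September 2032 is a Wednesday, so the first Monday is September 6.
April 22, 2032 does not fall between 25 April and 6 September, so daylight saving is not in effect and Zelin Zone is at UTC+08:00.
10:18 Zelin Zone − 8h = 02:18 UTC.
1 October 2031 is a Wednesday, so the first Sunday is October 5 and the fourth is October 26.
1 April 2032 is a Thursday, so the first Sunday is April 4 and the second is April 11.
At the standard offset (UTC−08:00), 02:18 UTC − 8h = 18:18 Dorvik Standard Time standard time (rolling into the previous day, 21 April 2032).
The standard-time date in Dorvik Standard Time, April 21, 2032, does not fall between 26 October 2031 and 11 April 2032, so daylight saving is not in effect and Dorvik Standard Time is at UTC−08:00.
02:18 UTC − 8h = 18:18 Dorvik Standard Time (rolling into the previous day, 21 April 2032).

18:18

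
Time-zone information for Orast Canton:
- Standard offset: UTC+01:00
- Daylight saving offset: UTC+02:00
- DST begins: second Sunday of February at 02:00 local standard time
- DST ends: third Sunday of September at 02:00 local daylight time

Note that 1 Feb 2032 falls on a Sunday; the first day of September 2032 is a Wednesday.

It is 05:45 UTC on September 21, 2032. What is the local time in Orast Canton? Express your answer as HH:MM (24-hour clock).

1 February 2032 is a Sunday, so the first Sunday is February 1 and the second is February 8.
1 September 2032 is a Wednesday, so the first Sunday is September 5 and the third is September 19.
At the standard offset (UTC+01:00), 05:45 UTC + 1h = 06:45 Orast Canton standard time.
The standard-time date in Orast Canton, September 21, 2032, is outside the daylight-saving period (8 February – 19 September), so Orast Canton is on standard time, UTC+01:00.
05:45 UTC + 1h = 06:45 local.

06:45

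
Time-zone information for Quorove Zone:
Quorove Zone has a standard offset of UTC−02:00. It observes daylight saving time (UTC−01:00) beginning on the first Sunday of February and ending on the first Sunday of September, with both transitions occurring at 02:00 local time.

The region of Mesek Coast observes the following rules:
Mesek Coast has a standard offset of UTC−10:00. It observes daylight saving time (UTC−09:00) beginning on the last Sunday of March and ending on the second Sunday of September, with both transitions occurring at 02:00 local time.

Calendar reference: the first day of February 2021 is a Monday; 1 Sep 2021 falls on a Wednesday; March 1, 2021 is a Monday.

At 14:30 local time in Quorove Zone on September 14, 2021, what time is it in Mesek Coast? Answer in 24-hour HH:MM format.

1 February 2021 is a Monday, so the first Sunday is February 7.
1 September 2021 is a Wednesday, so the first Sunday is September 5.
September 14, 2021 is outside the daylight-saving period (7 February – 5 September), so Quorove Zone is on standard time, UTC−02:00.
14:30 Quorove Zone + 2h = 16:30 UTC.
1 March 2021 is a Monday, so Sundays fall on 7, 14, 21, 28; the last is March 28.
1 September 2021 is a Wednesday, so the first Sunday is September 5 and the second is September 12.
At the standard offset (UTC−10:00), 16:30 UTC − 10h = 06:30 Mesek Coast standard time.
The standard-time date in Mesek Coast, September 14, 2021, does not fall between 28 March and 12 September, so daylight saving is not in effect and Mesek Coast is at UTC−10:00.
16:30 UTC − 10h = 06:30 Mesek Coast.

06:30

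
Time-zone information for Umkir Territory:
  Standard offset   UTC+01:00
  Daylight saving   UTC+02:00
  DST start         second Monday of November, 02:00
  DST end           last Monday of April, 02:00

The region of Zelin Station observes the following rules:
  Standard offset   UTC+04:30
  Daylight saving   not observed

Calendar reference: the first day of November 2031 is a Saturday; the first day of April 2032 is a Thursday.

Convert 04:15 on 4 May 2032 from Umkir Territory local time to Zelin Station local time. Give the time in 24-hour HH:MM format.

1 November 2031 is a Saturday, so the first Monday is November 3 and the second is November 10.
1 April 2032 is a Thursday, so Mondays fall on 5, 12, 19, 26; the last is April 26.
Daylight saving runs 10 November 2031 – 26 April 2032; 4 May 2032 is outside that window, so Umkir Territory is on standard time at UTC+01:00.
04:15 Umkir Territory − 1h = 03:15 UTC.
Zelin Station stays on UTC+04:30 all year.
03:15 UTC + 4h30m = 07:45 Zelin Station.

07:45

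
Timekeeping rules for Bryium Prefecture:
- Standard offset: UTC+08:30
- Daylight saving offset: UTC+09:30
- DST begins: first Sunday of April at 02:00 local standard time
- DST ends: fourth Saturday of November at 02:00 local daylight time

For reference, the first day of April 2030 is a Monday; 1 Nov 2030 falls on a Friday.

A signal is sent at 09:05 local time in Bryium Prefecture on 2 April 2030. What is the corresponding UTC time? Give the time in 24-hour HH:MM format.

1 April 2030 is a Monday, so the first Sunday is April 7.
1 November 2030 is a Friday, so the first Saturday is November 2 and the fourth is November 23.
2 April 2030 is outside the daylight-saving period (7 April – 23 November), so Bryium Prefecture is on standard time, UTC+08:30.
09:05 local − 8h30m = 00:35 UTC.

00:35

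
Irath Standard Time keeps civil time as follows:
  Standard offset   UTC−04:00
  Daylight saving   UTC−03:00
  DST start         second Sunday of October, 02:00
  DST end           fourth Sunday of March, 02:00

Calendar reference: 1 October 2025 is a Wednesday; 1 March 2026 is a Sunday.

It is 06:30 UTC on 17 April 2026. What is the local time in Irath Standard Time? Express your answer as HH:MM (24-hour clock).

1 October 2025 is a Wednesday, so the first Sunday is October 5 and the second is October 12.
1 March 2026 is a Sunday, so the first Sunday is March 1 and the fourth is March 22.
At the standard offset (UTC−04:00), 06:30 UTC − 4h = 02:30 Irath Standard Time standard time.
The standard-time date in Irath Standard Time, 17 April 2026, is outside the daylight-saving period (12 October 2025 – 22 March 2026), so Irath Standard Time is on standard time, UTC−04:00.
06:30 UTC − 4h = 02:30 local.

02:30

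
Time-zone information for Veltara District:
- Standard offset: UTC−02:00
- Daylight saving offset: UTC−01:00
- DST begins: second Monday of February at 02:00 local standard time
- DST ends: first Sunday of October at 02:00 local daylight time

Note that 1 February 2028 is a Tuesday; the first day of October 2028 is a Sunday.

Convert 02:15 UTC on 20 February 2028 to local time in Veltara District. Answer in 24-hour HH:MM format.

1 February 2028 is a Tuesday, so the first Monday is February 7 and the second is February 14.
1 October 2028 is a Sunday, so the first Sunday is October 1.
At the standard offset (UTC−02:00), 02:15 UTC − 2h = 00:15 Veltara District standard time.
Daylight saving runs 14 February – 1 October; the standard-time date in Veltara District, 20 February 2028, is inside that window, so Veltara District is at UTC−01:00.
02:15 UTC − 1h = 01:15 local.

01:15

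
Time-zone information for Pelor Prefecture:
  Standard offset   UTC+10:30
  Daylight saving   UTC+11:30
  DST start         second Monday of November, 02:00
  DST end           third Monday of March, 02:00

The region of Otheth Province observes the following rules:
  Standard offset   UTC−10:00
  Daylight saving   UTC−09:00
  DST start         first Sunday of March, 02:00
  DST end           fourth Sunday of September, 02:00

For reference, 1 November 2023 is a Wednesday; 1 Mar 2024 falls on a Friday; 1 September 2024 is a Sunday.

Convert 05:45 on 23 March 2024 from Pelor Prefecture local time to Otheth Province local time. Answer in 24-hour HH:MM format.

10:15

1 November 2023 is a Wednesday, so the first Monday is November 6 and the second is November 13.
1 March 2024 is a Friday, so the first Monday is March 4 and the third is March 18.
Daylight saving runs 13 November 2023 – 18 March 2024; 23 March 2024 is outside that window, so Pelor Prefecture is on standard time at UTC+10:30.
05:45 Pelor Prefecture − 10h30m = 19:15 UTC (rolling into the previous day, 22 March 2024).
1 March 2024 is a Friday, so the first Sunday is March 3.
1 September 2024 is a Sunday, so the first Sunday is September 1 and the fourth is September 22.
At the standard offset (UTC−10:00), 19:15 UTC − 10h = 09:15 Otheth Province standard time.
Daylight saving runs 3 March – 22 September; the standard-time date in Otheth Province, 22 March 2024, is inside that window, so Otheth Province is at UTC−09:00.
19:15 UTC − 9h = 10:15 Otheth Province.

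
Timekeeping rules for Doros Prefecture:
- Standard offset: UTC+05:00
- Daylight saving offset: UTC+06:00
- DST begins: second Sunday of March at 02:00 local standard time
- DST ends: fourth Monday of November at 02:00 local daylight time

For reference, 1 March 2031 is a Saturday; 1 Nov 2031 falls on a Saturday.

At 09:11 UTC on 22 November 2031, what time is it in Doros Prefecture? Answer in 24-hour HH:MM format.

15:11

1 March 2031 is a Saturday, so the first Sunday is March 2 and the second is March 9.
1 November 2031 is a Saturday, so the first Monday is November 3 and the fourth is November 24.
At the standard offset (UTC+05:00), 09:11 UTC + 5h = 14:11 Doros Prefecture standard time.
The standard-time date in Doros Prefecture, 22 November 2031, lies within the daylight-saving period (9 March – 24 November), so Doros Prefecture is on daylight time, UTC+06:00.
09:11 UTC + 6h = 15:11 local.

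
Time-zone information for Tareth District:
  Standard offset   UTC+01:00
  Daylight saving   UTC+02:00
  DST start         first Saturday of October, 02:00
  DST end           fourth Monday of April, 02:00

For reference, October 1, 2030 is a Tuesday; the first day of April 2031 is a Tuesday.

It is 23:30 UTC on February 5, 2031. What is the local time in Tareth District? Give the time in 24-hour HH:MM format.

01:30

1 October 2030 is a Tuesday, so the first Saturday is October 5.
1 April 2031 is a Tuesday, so the first Monday is April 7 and the fourth is April 28.
At the standard offset (UTC+01:00), 23:30 UTC + 1h = 00:30 Tareth District standard time (rolling into the next day, 6 February 2031).
The standard-time date in Tareth District, February 6, 2031, falls between 5 October 2030 and 28 April 2031, so daylight saving is in effect and Tareth District is at UTC+02:00.
23:30 UTC + 2h = 01:30 local (rolling into the next day, 6 February 2031).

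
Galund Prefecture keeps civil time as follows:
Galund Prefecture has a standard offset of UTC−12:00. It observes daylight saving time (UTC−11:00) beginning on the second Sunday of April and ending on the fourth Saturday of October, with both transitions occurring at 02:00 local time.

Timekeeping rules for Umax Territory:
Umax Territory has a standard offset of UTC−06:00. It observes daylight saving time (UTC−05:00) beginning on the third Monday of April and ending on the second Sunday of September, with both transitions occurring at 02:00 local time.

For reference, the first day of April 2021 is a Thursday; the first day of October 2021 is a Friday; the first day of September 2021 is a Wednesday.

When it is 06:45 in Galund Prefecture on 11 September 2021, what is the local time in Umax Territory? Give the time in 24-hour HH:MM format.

12:45

1 April 2021 is a Thursday, so the first Sunday is April 4 and the second is April 11.
1 October 2021 is a Friday, so the first Saturday is October 2 and the fourth is October 23.
Daylight saving runs 11 April – 23 October; 11 September 2021 is inside that window, so Galund Prefecture is at UTC−11:00.
06:45 Galund Prefecture + 11h = 17:45 UTC.
1 April 2021 is a Thursday, so the first Monday is April 5 and the third is April 19.
1 September 2021 is a Wednesday, so the first Sunday is September 5 and the second is September 12.
At the standard offset (UTC−06:00), 17:45 UTC − 6h = 11:45 Umax Territory standard time.
The standard-time date in Umax Territory, 11 September 2021, falls between 19 April and 12 September, so daylight saving is in effect and Umax Territory is at UTC−05:00.
17:45 UTC − 5h = 12:45 Umax Territory.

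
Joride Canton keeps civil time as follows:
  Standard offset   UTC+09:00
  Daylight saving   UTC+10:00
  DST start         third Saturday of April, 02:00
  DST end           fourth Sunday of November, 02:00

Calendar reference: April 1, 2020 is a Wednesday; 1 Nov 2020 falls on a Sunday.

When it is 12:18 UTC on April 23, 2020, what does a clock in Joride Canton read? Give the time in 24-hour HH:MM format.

1 April 2020 is a Wednesday, so the first Saturday is April 4 and the third is April 18.
1 November 2020 is a Sunday, so the first Sunday is November 1 and the fourth is November 22.
At the standard offset (UTC+09:00), 12:18 UTC + 9h = 21:18 Joride Canton standard time.
The standard-time date in Joride Canton, April 23, 2020, lies within the daylight-saving period (18 April – 22 November), so Joride Canton is on daylight time, UTC+10:00.
12:18 UTC + 10h = 22:18 local.

22:18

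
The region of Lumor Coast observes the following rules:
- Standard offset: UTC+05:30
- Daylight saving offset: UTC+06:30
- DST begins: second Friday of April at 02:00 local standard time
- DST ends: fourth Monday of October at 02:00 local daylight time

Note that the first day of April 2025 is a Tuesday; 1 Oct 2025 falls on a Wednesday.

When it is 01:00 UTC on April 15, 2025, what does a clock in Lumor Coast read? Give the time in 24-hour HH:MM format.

07:30

1 April 2025 is a Tuesday, so the first Friday is April 4 and the second is April 11.
1 October 2025 is a Wednesday, so the first Monday is October 6 and the fourth is October 27.
At the standard offset (UTC+05:30), 01:00 UTC + 5h30m = 06:30 Lumor Coast standard time.
The standard-time date in Lumor Coast, April 15, 2025, lies within the daylight-saving period (11 April – 27 October), so Lumor Coast is on daylight time, UTC+06:30.
01:00 UTC + 6h30m = 07:30 local.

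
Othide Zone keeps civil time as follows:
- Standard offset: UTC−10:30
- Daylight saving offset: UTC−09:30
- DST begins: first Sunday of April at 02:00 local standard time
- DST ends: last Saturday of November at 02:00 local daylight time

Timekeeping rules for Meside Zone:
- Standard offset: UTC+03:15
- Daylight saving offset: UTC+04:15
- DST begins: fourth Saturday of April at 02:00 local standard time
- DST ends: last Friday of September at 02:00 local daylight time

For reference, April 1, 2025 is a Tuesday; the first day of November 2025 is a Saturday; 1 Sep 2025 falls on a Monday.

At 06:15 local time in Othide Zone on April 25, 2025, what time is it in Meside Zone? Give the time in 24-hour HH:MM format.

19:00

1 April 2025 is a Tuesday, so the first Sunday is April 6.
1 November 2025 is a Saturday, so Saturdays fall on 1, 8, 15, 22, 29; the last is November 29.
April 25, 2025 falls between 6 April and 29 November, so daylight saving is in effect and Othide Zone is at UTC−09:30.
06:15 Othide Zone + 9h30m = 15:45 UTC.
1 April 2025 is a Tuesday, so the first Saturday is April 5 and the fourth is April 26.
1 September 2025 is a Monday, so Fridays fall on 5, 12, 19, 26; the last is September 26.
At the standard offset (UTC+03:15), 15:45 UTC + 3h15m = 19:00 Meside Zone standard time.
Daylight saving runs 26 April – 26 September; the standard-time date in Meside Zone, April 25, 2025, is outside that window, so Meside Zone is on standard time at UTC+03:15.
15:45 UTC + 3h15m = 19:00 Meside Zone.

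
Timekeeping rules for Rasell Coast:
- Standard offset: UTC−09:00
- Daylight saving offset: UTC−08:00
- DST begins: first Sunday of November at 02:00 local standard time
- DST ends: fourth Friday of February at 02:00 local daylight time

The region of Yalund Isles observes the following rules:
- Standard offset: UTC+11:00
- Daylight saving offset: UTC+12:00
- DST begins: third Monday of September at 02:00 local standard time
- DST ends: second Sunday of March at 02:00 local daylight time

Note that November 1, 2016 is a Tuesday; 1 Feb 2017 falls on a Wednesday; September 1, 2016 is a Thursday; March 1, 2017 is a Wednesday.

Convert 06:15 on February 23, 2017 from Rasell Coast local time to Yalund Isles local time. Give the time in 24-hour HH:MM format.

02:15

1 November 2016 is a Tuesday, so the first Sunday is November 6.
1 February 2017 is a Wednesday, so the first Friday is February 3 and the fourth is February 24.
Daylight saving runs 6 November 2016 – 24 February 2017; February 23, 2017 is inside that window, so Rasell Coast is at UTC−08:00.
06:15 Rasell Coast + 8h = 14:15 UTC.
1 September 2016 is a Thursday, so the first Monday is September 5 and the third is September 19.
1 March 2017 is a Wednesday, so the first Sunday is March 5 and the second is March 12.
At the standard offset (UTC+11:00), 14:15 UTC + 11h = 01:15 Yalund Isles standard time (rolling into the next day, 24 February 2017).
Daylight saving runs 19 September 2016 – 12 March 2017; the standard-time date in Yalund Isles, February 24, 2017, is inside that window, so Yalund Isles is at UTC+12:00.
14:15 UTC + 12h = 02:15 Yalund Isles (rolling into the next day, 24 February 2017).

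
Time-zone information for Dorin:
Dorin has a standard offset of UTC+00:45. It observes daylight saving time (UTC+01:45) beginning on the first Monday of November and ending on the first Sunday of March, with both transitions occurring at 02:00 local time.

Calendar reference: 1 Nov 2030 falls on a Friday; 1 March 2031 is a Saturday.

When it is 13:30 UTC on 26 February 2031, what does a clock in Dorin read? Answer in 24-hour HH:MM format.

1 November 2030 is a Friday, so the first Monday is November 4.
1 March 2031 is a Saturday, so the first Sunday is March 2.
At the standard offset (UTC+00:45), 13:30 UTC + 0h45m = 14:15 Dorin standard time.
The standard-time date in Dorin, 26 February 2031, lies within the daylight-saving period (4 November 2030 – 2 March 2031), so Dorin is on daylight time, UTC+01:45.
13:30 UTC + 1h45m = 15:15 local.

15:15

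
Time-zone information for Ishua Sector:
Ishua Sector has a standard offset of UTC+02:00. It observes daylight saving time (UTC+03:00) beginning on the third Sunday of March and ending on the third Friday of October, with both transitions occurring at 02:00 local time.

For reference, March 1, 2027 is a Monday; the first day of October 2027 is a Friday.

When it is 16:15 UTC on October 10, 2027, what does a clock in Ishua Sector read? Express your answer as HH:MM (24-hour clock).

19:15

1 March 2027 is a Monday, so the first Sunday is March 7 and the third is March 21.
1 October 2027 is a Friday, so the first Friday is October 1 and the third is October 15.
At the standard offset (UTC+02:00), 16:15 UTC + 2h = 18:15 Ishua Sector standard time.
The standard-time date in Ishua Sector, October 10, 2027, falls between 21 March and 15 October, so daylight saving is in effect and Ishua Sector is at UTC+03:00.
16:15 UTC + 3h = 19:15 local.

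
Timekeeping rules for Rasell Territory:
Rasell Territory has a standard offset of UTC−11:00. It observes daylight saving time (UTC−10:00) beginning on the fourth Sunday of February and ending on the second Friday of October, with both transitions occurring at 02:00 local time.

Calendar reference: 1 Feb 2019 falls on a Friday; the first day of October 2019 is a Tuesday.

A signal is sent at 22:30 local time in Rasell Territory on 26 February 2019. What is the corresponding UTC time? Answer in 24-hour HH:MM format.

1 February 2019 is a Friday, so the first Sunday is February 3 and the fourth is February 24.
1 October 2019 is a Tuesday, so the first Friday is October 4 and the second is October 11.
26 February 2019 lies within the daylight-saving period (24 February – 11 October), so Rasell Territory is on daylight time, UTC−10:00.
22:30 local + 10h = 08:30 UTC (rolling into the next day, 27 February 2019).

08:30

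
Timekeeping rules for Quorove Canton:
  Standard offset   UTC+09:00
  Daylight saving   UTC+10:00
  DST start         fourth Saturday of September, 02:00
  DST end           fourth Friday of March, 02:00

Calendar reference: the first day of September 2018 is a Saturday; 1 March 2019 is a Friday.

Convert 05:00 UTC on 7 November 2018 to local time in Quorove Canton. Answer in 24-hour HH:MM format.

1 September 2018 is a Saturday, so the first Saturday is September 1 and the fourth is September 22.
1 March 2019 is a Friday, so the first Friday is March 1 and the fourth is March 22.
At the standard offset (UTC+09:00), 05:00 UTC + 9h = 14:00 Quorove Canton standard time.
The standard-time date in Quorove Canton, 7 November 2018, falls between 22 September 2018 and 22 March 2019, so daylight saving is in effect and Quorove Canton is at UTC+10:00.
05:00 UTC + 10h = 15:00 local.

15:00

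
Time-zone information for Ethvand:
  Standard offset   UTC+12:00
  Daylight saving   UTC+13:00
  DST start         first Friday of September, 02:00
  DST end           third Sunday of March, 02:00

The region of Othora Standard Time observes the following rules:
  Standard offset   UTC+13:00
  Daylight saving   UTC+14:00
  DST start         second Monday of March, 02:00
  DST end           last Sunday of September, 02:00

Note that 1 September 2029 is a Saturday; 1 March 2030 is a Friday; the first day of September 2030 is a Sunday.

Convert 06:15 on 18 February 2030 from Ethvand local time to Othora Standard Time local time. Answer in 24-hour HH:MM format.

1 September 2029 is a Saturday, so the first Friday is September 7.
1 March 2030 is a Friday, so the first Sunday is March 3 and the third is March 17.
18 February 2030 falls between 7 September 2029 and 17 March 2030, so daylight saving is in effect and Ethvand is at UTC+13:00.
06:15 Ethvand − 13h = 17:15 UTC (rolling into the previous day, 17 February 2030).
1 March 2030 is a Friday, so the first Monday is March 4 and the second is March 11.
1 September 2030 is a Sunday, so Sundays fall on 1, 8, 15, 22, 29; the last is September 29.
At the standard offset (UTC+13:00), 17:15 UTC + 13h = 06:15 Othora Standard Time standard time (rolling into the next day, 18 February 2030).
The standard-time date in Othora Standard Time, 18 February 2030, is outside the daylight-saving period (11 March – 29 September), so Othora Standard Time is on standard time, UTC+13:00.
17:15 UTC + 13h = 06:15 Othora Standard Time (rolling into the next day, 18 February 2030).

06:15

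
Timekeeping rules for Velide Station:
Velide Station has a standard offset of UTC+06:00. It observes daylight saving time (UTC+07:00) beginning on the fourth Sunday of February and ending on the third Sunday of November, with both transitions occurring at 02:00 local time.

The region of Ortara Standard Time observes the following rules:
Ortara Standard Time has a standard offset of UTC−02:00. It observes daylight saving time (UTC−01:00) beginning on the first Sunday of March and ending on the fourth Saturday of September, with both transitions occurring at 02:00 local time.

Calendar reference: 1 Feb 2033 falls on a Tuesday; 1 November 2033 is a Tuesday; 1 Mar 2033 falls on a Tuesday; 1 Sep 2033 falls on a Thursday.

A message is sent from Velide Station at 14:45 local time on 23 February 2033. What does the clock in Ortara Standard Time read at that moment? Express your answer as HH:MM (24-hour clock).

06:45

1 February 2033 is a Tuesday, so the first Sunday is February 6 and the fourth is February 27.
1 November 2033 is a Tuesday, so the first Sunday is November 6 and the third is November 20.
23 February 2033 is outside the daylight-saving period (27 February – 20 November), so Velide Station is on standard time, UTC+06:00.
14:45 Velide Station − 6h = 08:45 UTC.
1 March 2033 is a Tuesday, so the first Sunday is March 6.
1 September 2033 is a Thursday, so the first Saturday is September 3 and the fourth is September 24.
At the standard offset (UTC−02:00), 08:45 UTC − 2h = 06:45 Ortara Standard Time standard time.
The standard-time date in Ortara Standard Time, 23 February 2033, does not fall between 6 March and 24 September, so daylight saving is not in effect and Ortara Standard Time is at UTC−02:00.
08:45 UTC − 2h = 06:45 Ortara Standard Time.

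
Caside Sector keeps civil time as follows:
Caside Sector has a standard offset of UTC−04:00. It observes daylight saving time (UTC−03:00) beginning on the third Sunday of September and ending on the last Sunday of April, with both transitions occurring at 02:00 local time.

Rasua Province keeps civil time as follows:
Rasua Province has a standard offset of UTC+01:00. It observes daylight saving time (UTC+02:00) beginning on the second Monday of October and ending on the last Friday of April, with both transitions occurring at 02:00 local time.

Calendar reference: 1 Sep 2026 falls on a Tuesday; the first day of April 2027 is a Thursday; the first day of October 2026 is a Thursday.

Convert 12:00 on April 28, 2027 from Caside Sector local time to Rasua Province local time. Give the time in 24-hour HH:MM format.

18:00

1 September 2026 is a Tuesday, so the first Sunday is September 6 and the third is September 20.
1 April 2027 is a Thursday, so Sundays fall on 4, 11, 18, 25; the last is April 25.
Daylight saving runs 20 September 2026 – 25 April 2027; April 28, 2027 is outside that window, so Caside Sector is on standard time at UTC−04:00.
12:00 Caside Sector + 4h = 16:00 UTC.
1 October 2026 is a Thursday, so the first Monday is October 5 and the second is October 12.
1 April 2027 is a Thursday, so Fridays fall on 2, 9, 16, 23, 30; the last is April 30.
At the standard offset (UTC+01:00), 16:00 UTC + 1h = 17:00 Rasua Province standard time.
The standard-time date in Rasua Province, April 28, 2027, lies within the daylight-saving period (12 October 2026 – 30 April 2027), so Rasua Province is on daylight time, UTC+02:00.
16:00 UTC + 2h = 18:00 Rasua Province.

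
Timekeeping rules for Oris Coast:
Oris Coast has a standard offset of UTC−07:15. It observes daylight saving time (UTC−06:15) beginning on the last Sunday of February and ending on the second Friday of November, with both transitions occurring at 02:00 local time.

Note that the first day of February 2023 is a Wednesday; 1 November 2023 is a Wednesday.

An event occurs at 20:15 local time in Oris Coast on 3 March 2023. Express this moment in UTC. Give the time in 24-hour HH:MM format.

1 February 2023 is a Wednesday, so Sundays fall on 5, 12, 19, 26; the last is February 26.
1 November 2023 is a Wednesday, so the first Friday is November 3 and the second is November 10.
3 March 2023 lies within the daylight-saving period (26 February – 10 November), so Oris Coast is on daylight time, UTC−06:15.
20:15 local + 6h15m = 02:30 UTC (rolling into the next day, 4 March 2023).

02:30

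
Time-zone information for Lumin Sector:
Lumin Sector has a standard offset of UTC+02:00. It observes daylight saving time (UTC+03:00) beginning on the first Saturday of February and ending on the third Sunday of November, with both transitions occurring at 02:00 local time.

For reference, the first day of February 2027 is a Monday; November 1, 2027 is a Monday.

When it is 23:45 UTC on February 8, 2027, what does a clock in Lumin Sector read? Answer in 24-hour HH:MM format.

02:45

1 February 2027 is a Monday, so the first Saturday is February 6.
1 November 2027 is a Monday, so the first Sunday is November 7 and the third is November 21.
At the standard offset (UTC+02:00), 23:45 UTC + 2h = 01:45 Lumin Sector standard time (rolling into the next day, 9 February 2027).
The standard-time date in Lumin Sector, February 9, 2027, falls between 6 February and 21 November, so daylight saving is in effect and Lumin Sector is at UTC+03:00.
23:45 UTC + 3h = 02:45 local (rolling into the next day, 9 February 2027).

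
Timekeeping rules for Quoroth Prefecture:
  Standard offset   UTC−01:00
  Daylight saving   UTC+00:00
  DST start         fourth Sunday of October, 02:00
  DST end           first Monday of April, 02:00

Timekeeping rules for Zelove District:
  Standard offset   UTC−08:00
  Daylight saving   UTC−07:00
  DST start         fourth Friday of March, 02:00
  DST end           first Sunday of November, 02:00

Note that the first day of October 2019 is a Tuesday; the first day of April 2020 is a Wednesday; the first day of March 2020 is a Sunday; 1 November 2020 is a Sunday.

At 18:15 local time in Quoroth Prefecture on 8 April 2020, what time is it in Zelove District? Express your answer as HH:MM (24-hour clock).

1 October 2019 is a Tuesday, so the first Sunday is October 6 and the fourth is October 27.
1 April 2020 is a Wednesday, so the first Monday is April 6.
8 April 2020 is outside the daylight-saving period (27 October 2019 – 6 April 2020), so Quoroth Prefecture is on standard time, UTC−01:00.
18:15 Quoroth Prefecture + 1h = 19:15 UTC.
1 March 2020 is a Sunday, so the first Friday is March 6 and the fourth is March 27.
1 November 2020 is a Sunday, so the first Sunday is November 1.
At the standard offset (UTC−08:00), 19:15 UTC − 8h = 11:15 Zelove District standard time.
The standard-time date in Zelove District, 8 April 2020, falls between 27 March and 1 November, so daylight saving is in effect and Zelove District is at UTC−07:00.
19:15 UTC − 7h = 12:15 Zelove District.

12:15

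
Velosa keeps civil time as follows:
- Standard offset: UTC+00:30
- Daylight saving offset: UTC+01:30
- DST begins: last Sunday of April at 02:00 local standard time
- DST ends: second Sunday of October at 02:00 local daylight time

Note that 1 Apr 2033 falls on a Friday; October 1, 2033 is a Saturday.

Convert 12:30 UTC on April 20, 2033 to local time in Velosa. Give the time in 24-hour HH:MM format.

1 April 2033 is a Friday, so Sundays fall on 3, 10, 17, 24; the last is April 24.
1 October 2033 is a Saturday, so the first Sunday is October 2 and the second is October 9.
At the standard offset (UTC+00:30), 12:30 UTC + 0h30m = 13:00 Velosa standard time.
The standard-time date in Velosa, April 20, 2033, does not fall between 24 April and 9 October, so daylight saving is not in effect and Velosa is at UTC+00:30.
12:30 UTC + 0h30m = 13:00 local.

13:00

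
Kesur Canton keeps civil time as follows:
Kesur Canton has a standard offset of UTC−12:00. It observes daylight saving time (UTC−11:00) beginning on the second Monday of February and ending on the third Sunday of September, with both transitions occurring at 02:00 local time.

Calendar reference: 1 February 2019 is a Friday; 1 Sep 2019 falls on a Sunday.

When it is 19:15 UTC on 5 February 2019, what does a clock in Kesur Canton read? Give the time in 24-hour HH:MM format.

1 February 2019 is a Friday, so the first Monday is February 4 and the second is February 11.
1 September 2019 is a Sunday, so the first Sunday is September 1 and the third is September 15.
At the standard offset (UTC−12:00), 19:15 UTC − 12h = 07:15 Kesur Canton standard time.
The standard-time date in Kesur Canton, 5 February 2019, does not fall between 11 February and 15 September, so daylight saving is not in effect and Kesur Canton is at UTC−12:00.
19:15 UTC − 12h = 07:15 local.

07:15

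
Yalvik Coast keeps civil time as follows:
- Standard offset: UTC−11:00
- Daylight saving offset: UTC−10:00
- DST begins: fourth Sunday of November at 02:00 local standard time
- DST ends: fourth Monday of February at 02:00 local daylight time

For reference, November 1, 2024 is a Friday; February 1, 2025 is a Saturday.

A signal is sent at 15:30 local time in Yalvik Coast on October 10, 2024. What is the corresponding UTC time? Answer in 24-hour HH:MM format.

1 November 2024 is a Friday, so the first Sunday is November 3 and the fourth is November 24.
1 February 2025 is a Saturday, so the first Monday is February 3 and the fourth is February 24.
October 10, 2024 does not fall between 24 November 2024 and 24 February 2025, so daylight saving is not in effect and Yalvik Coast is at UTC−11:00.
15:30 local + 11h = 02:30 UTC (rolling into the next day, 11 October 2024).

02:30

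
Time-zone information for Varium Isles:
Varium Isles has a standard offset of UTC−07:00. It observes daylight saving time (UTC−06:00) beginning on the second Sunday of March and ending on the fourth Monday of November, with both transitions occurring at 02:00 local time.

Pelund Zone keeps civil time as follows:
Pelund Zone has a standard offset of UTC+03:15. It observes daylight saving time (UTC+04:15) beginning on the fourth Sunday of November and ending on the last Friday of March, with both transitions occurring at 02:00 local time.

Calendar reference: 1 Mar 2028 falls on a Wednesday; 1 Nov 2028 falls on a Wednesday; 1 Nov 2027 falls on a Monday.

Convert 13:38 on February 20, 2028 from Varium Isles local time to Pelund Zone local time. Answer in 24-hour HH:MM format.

1 March 2028 is a Wednesday, so the first Sunday is March 5 and the second is March 12.
1 November 2028 is a Wednesday, so the first Monday is November 6 and the fourth is November 27.
Daylight saving runs 12 March – 27 November; February 20, 2028 is outside that window, so Varium Isles is on standard time at UTC−07:00.
13:38 Varium Isles + 7h = 20:38 UTC.
1 November 2027 is a Monday, so the first Sunday is November 7 and the fourth is November 28.
1 March 2028 is a Wednesday, so Fridays fall on 3, 10, 17, 24, 31; the last is March 31.
At the standard offset (UTC+03:15), 20:38 UTC + 3h15m = 23:53 Pelund Zone standard time.
The standard-time date in Pelund Zone, February 20, 2028, falls between 28 November 2027 and 31 March 2028, so daylight saving is in effect and Pelund Zone is at UTC+04:15.
20:38 UTC + 4h15m = 00:53 Pelund Zone (rolling into the next day, 21 February 2028).

00:53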